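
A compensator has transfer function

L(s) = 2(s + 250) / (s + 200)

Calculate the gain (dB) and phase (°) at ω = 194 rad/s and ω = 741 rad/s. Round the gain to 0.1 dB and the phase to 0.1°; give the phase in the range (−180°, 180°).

At s = jω = j194:
zero (s+250): 250 + j194 → |·| = √(250²+194²) = √100136 ≈ 316.44, ∠ = arctan(194/250) ≈ 37.81°
pole (s+200): 200 + j194 → |·| = √(200²+194²) = √77636 ≈ 278.63, ∠ = arctan(194/200) ≈ 44.13°
|L| = 2 · 316.44 / 278.63 ≈ 2.2714
Gain = 20 log₁₀(2.2714) ≈ 7.13 dB
∠L = 37.81° − 44.13° = -6.32°

At s = jω = j741:
zero (s+250): 250 + j741 → |·| = √(250²+741²) = √611581 ≈ 782.04, ∠ = arctan(741/250) ≈ 71.36°
pole (s+200): 200 + j741 → |·| = √(200²+741²) = √589081 ≈ 767.52, ∠ = arctan(741/200) ≈ 74.90°
|L| = 2 · 782.04 / 767.52 ≈ 2.0378
Gain = 20 log₁₀(2.0378) ≈ 6.18 dB
∠L = 71.36° − 74.90° = -3.54°

ω = 194: 7.1 dB, -6.3°; ω = 741: 6.2 dB, -3.5°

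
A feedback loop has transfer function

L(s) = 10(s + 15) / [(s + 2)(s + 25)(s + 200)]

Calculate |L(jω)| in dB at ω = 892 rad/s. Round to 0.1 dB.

At s = jω = j892:
zero (s+15): 15 + j892 → |·| = √(15²+892²) = √795889 ≈ 892.13, ∠ = arctan(892/15) ≈ 89.04°
pole (s+2): 2 + j892 → |·| = √(2²+892²) = √795668 ≈ 892, ∠ = arctan(892/2) ≈ 89.87°
pole (s+25): 25 + j892 → |·| = √(25²+892²) = √796289 ≈ 892.35, ∠ = arctan(892/25) ≈ 88.39°
pole (s+200): 200 + j892 → |·| = √(200²+892²) = √835664 ≈ 914.15, ∠ = arctan(892/200) ≈ 77.36°
|L| = 10 · 892.13 / 7.2764e+08 ≈ 1.2261e-05
Gain = 20 log₁₀(1.2261e-05) ≈ -98.23 dB

-98.2 dB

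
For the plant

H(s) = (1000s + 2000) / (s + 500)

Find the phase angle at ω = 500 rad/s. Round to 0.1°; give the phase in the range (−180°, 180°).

Substitute s = j500:
Numerator: 1000(j500) + 2000 = 2000 + j500000
Denominator: (j500) + 500 = 500 + j500
|N| = √(2000² + 500000²) ≈ 5e+05, ∠N ≈ 89.77°
|D| = √(500² + 500²) ≈ 707.11, ∠D ≈ 45.00°
∠H = 89.77° − 45.00° = 44.77°

44.8°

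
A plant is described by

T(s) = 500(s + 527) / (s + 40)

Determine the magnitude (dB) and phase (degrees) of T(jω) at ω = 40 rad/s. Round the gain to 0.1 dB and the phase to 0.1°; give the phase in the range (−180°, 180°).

At s = jω = j40:
zero (s+527): 527 + j40 → |·| = √(527²+40²) = √279329 ≈ 528.52, ∠ = arctan(40/527) ≈ 4.34°
pole (s+40): 40 + j40 → |·| = √(40²+40²) = √3200 ≈ 56.569, ∠ = arctan(40/40) ≈ 45.00°
|T| = 500 · 528.52 / 56.569 ≈ 4671.5
Gain = 20 log₁₀(4671.5) ≈ 73.39 dB
∠T = 4.34° − 45.00° = -40.66°

73.4 dB, -40.7°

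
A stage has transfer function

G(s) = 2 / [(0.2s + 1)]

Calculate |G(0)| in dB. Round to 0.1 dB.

6.0 dB

G(0) = 2 · 1 / 1 = 2
20 log₁₀(2) ≈ 6.02 dB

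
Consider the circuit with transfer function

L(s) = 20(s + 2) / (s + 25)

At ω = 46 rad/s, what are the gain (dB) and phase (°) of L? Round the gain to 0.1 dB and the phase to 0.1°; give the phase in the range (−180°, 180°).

24.9 dB, 26.0°

At s = jω = j46:
zero (s+2): 2 + j46 → |·| = √(2²+46²) = √2120 ≈ 46.043, ∠ = arctan(46/2) ≈ 87.51°
pole (s+25): 25 + j46 → |·| = √(25²+46²) = √2741 ≈ 52.355, ∠ = arctan(46/25) ≈ 61.48°
|L| = 20 · 46.043 / 52.355 ≈ 17.589
Gain = 20 log₁₀(17.589) ≈ 24.90 dB
∠L = 87.51° − 61.48° = 26.03°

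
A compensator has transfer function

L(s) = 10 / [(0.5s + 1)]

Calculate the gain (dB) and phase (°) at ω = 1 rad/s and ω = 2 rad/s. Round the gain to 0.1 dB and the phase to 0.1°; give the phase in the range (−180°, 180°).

ω = 1: 19.0 dB, -26.6°; ω = 2: 17.0 dB, -45.0°

At ω = 1 rad/s:
pole (1 + j1·0.5) = 1 + j0.5 → |·| ≈ 1.118, ∠ ≈ 26.57°
|L| = 10 · 1 / (1.118) ≈ 8.9445
Gain = 20 log₁₀(8.9445) ≈ 19.03 dB
∠L = (0°) − (26.57°) = -26.57°

At ω = 2 rad/s:
pole (1 + j2·0.5) = 1 + j1 → |·| ≈ 1.4142, ∠ ≈ 45.00°
|L| = 10 · 1 / (1.4142) ≈ 7.0711
Gain = 20 log₁₀(7.0711) ≈ 16.99 dB
∠L = (0°) − (45.00°) = -45.00°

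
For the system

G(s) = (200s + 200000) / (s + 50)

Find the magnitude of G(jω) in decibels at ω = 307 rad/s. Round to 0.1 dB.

56.6 dB

Substitute s = j307:
Numerator: 200(j307) + 200000 = 200000 + j61400
Denominator: (j307) + 50 = 50 + j307
|N| = √(200000² + 61400²) ≈ 2.0921e+05, ∠N ≈ 17.07°
|D| = √(50² + 307²) ≈ 311.05, ∠D ≈ 80.75°
|G| = 2.0921e+05 / 311.05 ≈ 672.59
Gain = 20 log₁₀(672.59) ≈ 56.56 dB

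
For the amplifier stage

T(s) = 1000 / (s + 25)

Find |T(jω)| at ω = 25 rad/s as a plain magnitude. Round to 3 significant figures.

28.3

At s = jω = j25:
pole (s+25): 25 + j25 → |·| = √(25²+25²) = √1250 ≈ 35.355, ∠ = arctan(25/25) ≈ 45.00°
|T| = 1000 / 35.355 ≈ 28.285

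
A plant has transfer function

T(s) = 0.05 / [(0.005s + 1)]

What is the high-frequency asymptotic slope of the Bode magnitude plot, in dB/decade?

Each pole contributes −20 dB/decade at high frequency; each zero contributes +20 dB/decade.
Net: 0 zero(s) − 1 pole(s) → -20 dB/decade.

-20 dB/decade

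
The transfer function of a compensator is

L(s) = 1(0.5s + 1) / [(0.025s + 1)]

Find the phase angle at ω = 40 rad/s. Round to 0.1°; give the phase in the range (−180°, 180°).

42.1°

At ω = 40 rad/s:
zero (1 + j40·0.5) = 1 + j20 → |·| ≈ 20.025, ∠ ≈ 87.14°
pole (1 + j40·0.025) = 1 + j1 → |·| ≈ 1.4142, ∠ ≈ 45.00°
∠L = (87.14°) − (45.00°) = 42.14°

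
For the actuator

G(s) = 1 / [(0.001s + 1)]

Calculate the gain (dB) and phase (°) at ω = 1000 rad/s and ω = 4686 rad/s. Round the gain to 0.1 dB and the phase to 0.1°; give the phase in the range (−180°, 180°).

ω = 1000: -3.0 dB, -45.0°; ω = 4686: -13.6 dB, -78.0°

At ω = 1000 rad/s:
pole (1 + j1000·0.001) = 1 + j1 → |·| ≈ 1.4142, ∠ ≈ 45.00°
|G| = 1 · 1 / (1.4142) ≈ 0.70711
Gain = 20 log₁₀(0.70711) ≈ -3.01 dB
∠G = (0°) − (45.00°) = -45.00°

At ω = 4686 rad/s:
pole (1 + j4686·0.001) = 1 + j4.686 → |·| ≈ 4.7915, ∠ ≈ 77.95°
|G| = 1 · 1 / (4.7915) ≈ 0.2087
Gain = 20 log₁₀(0.2087) ≈ -13.61 dB
∠G = (0°) − (77.95°) = -77.95°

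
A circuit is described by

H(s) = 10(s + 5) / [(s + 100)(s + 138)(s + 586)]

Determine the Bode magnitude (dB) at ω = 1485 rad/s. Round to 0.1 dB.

-107.6 dB

At s = jω = j1485:
zero (s+5): 5 + j1485 → |·| = √(5²+1485²) = √2205250 ≈ 1485, ∠ = arctan(1485/5) ≈ 89.81°
pole (s+100): 100 + j1485 → |·| = √(100²+1485²) = √2215225 ≈ 1488.4, ∠ = arctan(1485/100) ≈ 86.15°
pole (s+138): 138 + j1485 → |·| = √(138²+1485²) = √2224269 ≈ 1491.4, ∠ = arctan(1485/138) ≈ 84.69°
pole (s+586): 586 + j1485 → |·| = √(586²+1485²) = √2548621 ≈ 1596.4, ∠ = arctan(1485/586) ≈ 68.47°
|H| = 10 · 1485 / 3.5437e+09 ≈ 4.1905e-06
Gain = 20 log₁₀(4.1905e-06) ≈ -107.55 dB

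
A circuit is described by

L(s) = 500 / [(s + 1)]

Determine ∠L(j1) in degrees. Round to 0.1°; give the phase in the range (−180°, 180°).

-45.0°

At ω = 1 rad/s:
pole (1 + j1·1) = 1 + j1 → |·| ≈ 1.4142, ∠ ≈ 45.00°
∠L = (0°) − (45.00°) = -45.00°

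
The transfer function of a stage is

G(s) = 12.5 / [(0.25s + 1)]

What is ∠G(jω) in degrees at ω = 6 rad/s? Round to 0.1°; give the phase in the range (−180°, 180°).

At ω = 6 rad/s:
pole (1 + j6·0.25) = 1 + j1.5 → |·| ≈ 1.8028, ∠ ≈ 56.31°
∠G = (0°) − (56.31°) = -56.31°

-56.3°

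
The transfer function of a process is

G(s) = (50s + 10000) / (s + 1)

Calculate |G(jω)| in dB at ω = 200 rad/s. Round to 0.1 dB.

Substitute s = j200:
Numerator: 50(j200) + 10000 = 10000 + j10000
Denominator: (j200) + 1 = 1 + j200
|N| = √(10000² + 10000²) ≈ 14142, ∠N ≈ 45.00°
|D| = √(1² + 200²) ≈ 200, ∠D ≈ 89.71°
|G| = 14142 / 200 ≈ 70.71
Gain = 20 log₁₀(70.71) ≈ 36.99 dB

37.0 dB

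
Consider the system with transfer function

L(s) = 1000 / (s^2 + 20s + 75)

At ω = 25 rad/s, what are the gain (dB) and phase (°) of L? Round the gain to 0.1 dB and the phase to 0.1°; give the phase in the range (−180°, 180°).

Substitute s = j25:
Numerator: 1000 = 1000 + j0
Denominator: (j25)^2 + 20(j25) + 75 = -550 + j500
|N| = √(1000² + 0²) ≈ 1000, ∠N ≈ 0.00°
|D| = √(550² + 500²) ≈ 743.3, ∠D ≈ 137.73°
|L| = 1000 / 743.3 ≈ 1.3454
Gain = 20 log₁₀(1.3454) ≈ 2.58 dB
∠L = 0.00° − 137.73° = -137.73°

2.6 dB, -137.7°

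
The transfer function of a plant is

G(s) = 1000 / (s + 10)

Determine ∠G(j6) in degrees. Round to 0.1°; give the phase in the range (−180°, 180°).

Substitute s = j6:
Numerator: 1000 = 1000 + j0
Denominator: (j6) + 10 = 10 + j6
|N| = √(1000² + 0²) ≈ 1000, ∠N ≈ 0.00°
|D| = √(10² + 6²) ≈ 11.662, ∠D ≈ 30.96°
∠G = 0.00° − 30.96° = -30.96°

-31.0°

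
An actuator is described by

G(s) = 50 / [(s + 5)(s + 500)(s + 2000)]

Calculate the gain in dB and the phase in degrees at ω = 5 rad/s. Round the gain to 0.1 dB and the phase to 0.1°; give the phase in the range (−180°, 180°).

-103.0 dB, -45.7°

At s = jω = j5:
pole (s+5): 5 + j5 → |·| = √(5²+5²) = √50 ≈ 7.0711, ∠ = arctan(5/5) ≈ 45.00°
pole (s+500): 500 + j5 → |·| = √(500²+5²) = √250025 ≈ 500.02, ∠ = arctan(5/500) ≈ 0.57°
pole (s+2000): 2000 + j5 → |·| = √(2000²+5²) = √4000025 ≈ 2000, ∠ = arctan(5/2000) ≈ 0.14°
|G| = 50 / 7.0714e+06 ≈ 7.0707e-06
Gain = 20 log₁₀(7.0707e-06) ≈ -103.01 dB
∠G = 0.00° − 45.71° = -45.71°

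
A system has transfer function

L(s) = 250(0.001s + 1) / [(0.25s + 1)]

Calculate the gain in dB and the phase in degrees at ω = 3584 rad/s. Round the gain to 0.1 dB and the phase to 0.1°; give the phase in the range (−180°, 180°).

At ω = 3584 rad/s:
zero (1 + j3584·0.001) = 1 + j3.584 → |·| ≈ 3.7209, ∠ ≈ 74.41°
pole (1 + j3584·0.25) = 1 + j896 → |·| ≈ 896, ∠ ≈ 89.94°
|L| = 250 · 3.7209 / (896) ≈ 1.0382
Gain = 20 log₁₀(1.0382) ≈ 0.33 dB
∠L = (74.41°) − (89.94°) = -15.53°

0.3 dB, -15.5°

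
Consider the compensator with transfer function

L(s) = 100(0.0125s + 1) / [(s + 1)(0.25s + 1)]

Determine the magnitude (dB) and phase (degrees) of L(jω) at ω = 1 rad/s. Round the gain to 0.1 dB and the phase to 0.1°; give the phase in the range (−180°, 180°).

At ω = 1 rad/s:
zero (1 + j1·0.0125) = 1 + j0.0125 → |·| ≈ 1.0001, ∠ ≈ 0.72°
pole (1 + j1·1) = 1 + j1 → |·| ≈ 1.4142, ∠ ≈ 45.00°
pole (1 + j1·0.25) = 1 + j0.25 → |·| ≈ 1.0308, ∠ ≈ 14.04°
|L| = 100 · 1.0001 / (1.4142 · 1.0308) ≈ 68.605
Gain = 20 log₁₀(68.605) ≈ 36.73 dB
∠L = (0.72°) − (45.00° + 14.04°) = -58.32°

36.7 dB, -58.3°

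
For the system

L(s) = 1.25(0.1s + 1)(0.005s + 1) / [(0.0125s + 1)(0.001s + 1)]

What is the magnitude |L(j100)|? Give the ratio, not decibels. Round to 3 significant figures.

8.73

At ω = 100 rad/s:
zero (1 + j100·0.1) = 1 + j10 → |·| ≈ 10.05, ∠ ≈ 84.29°
zero (1 + j100·0.005) = 1 + j0.5 → |·| ≈ 1.118, ∠ ≈ 26.57°
pole (1 + j100·0.0125) = 1 + j1.25 → |·| ≈ 1.6008, ∠ ≈ 51.34°
pole (1 + j100·0.001) = 1 + j0.1 → |·| ≈ 1.005, ∠ ≈ 5.71°
|L| = 1.25 · 10.05 · 1.118 / (1.6008 · 1.005) ≈ 8.73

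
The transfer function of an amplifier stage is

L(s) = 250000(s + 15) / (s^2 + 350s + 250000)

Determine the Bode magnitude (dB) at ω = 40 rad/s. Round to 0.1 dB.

At s = jω = j40:
zero (s+15): 15 + j40 → |·| = √(15²+40²) = √1825 ≈ 42.72, ∠ = arctan(40/15) ≈ 69.44°
quadratic: (j40)² + 350·j40 + 250000 = 248400 + j14000 → |·| ≈ 2.4879e+05, ∠ ≈ 3.23°
|L| = 250000 · 42.72 / 2.4879e+05 ≈ 42.928
Gain = 20 log₁₀(42.928) ≈ 32.65 dB

32.7 dB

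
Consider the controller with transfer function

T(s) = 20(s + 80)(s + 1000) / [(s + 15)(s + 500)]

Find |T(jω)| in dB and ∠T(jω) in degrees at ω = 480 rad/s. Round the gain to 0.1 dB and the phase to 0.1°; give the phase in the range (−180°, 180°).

30.2 dB, -25.9°

At s = jω = j480:
zero (s+80): 80 + j480 → |·| = √(80²+480²) = √236800 ≈ 486.62, ∠ = arctan(480/80) ≈ 80.54°
zero (s+1000): 1000 + j480 → |·| = √(1000²+480²) = √1230400 ≈ 1109.2, ∠ = arctan(480/1000) ≈ 25.64°
pole (s+15): 15 + j480 → |·| = √(15²+480²) = √230625 ≈ 480.23, ∠ = arctan(480/15) ≈ 88.21°
pole (s+500): 500 + j480 → |·| = √(500²+480²) = √480400 ≈ 693.11, ∠ = arctan(480/500) ≈ 43.83°
|T| = 20 · 5.3976e+05 / 3.3285e+05 ≈ 32.433
Gain = 20 log₁₀(32.433) ≈ 30.22 dB
∠T = 106.18° − 132.04° = -25.86°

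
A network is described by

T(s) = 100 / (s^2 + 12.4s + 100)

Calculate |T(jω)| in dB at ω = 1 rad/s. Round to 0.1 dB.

At s = jω = j1:
quadratic: (j1)² + 12.4·j1 + 100 = 99 + j12.4 → |·| ≈ 99.774, ∠ ≈ 7.14°
|T| = 100 / 99.774 ≈ 1.0023
Gain = 20 log₁₀(1.0023) ≈ 0.02 dB

0.0 dB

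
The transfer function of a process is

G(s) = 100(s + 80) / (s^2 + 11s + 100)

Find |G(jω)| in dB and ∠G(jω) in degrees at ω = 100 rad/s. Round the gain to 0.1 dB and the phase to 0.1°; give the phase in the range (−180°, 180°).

2.2 dB, -122.3°

At s = jω = j100:
zero (s+80): 80 + j100 → |·| = √(80²+100²) = √16400 ≈ 128.06, ∠ = arctan(100/80) ≈ 51.34°
quadratic: (j100)² + 11·j100 + 100 = -9900 + j1100 → |·| ≈ 9960.9, ∠ ≈ 173.66°
|G| = 100 · 128.06 / 9960.9 ≈ 1.2856
Gain = 20 log₁₀(1.2856) ≈ 2.18 dB
∠G = 51.34° − 173.66° = -122.32°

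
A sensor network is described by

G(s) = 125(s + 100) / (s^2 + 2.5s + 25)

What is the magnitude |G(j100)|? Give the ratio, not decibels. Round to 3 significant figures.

1.77

At s = jω = j100:
zero (s+100): 100 + j100 → |·| = √(100²+100²) = √20000 ≈ 141.42, ∠ = arctan(100/100) ≈ 45.00°
quadratic: (j100)² + 2.5·j100 + 25 = -9975 + j250 → |·| ≈ 9978.1, ∠ ≈ 178.56°
|G| = 125 · 141.42 / 9978.1 ≈ 1.7716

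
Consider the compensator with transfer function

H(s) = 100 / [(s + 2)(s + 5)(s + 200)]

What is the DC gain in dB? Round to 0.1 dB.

-26.0 dB

H(0) = 100 / (2·5·200) = 0.05
20 log₁₀(0.05) ≈ -26.02 dB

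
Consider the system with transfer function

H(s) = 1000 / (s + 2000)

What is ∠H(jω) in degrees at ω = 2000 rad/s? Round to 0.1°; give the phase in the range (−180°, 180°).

-45.0°

Substitute s = j2000:
Numerator: 1000 = 1000 + j0
Denominator: (j2000) + 2000 = 2000 + j2000
|N| = √(1000² + 0²) ≈ 1000, ∠N ≈ 0.00°
|D| = √(2000² + 2000²) ≈ 2828.4, ∠D ≈ 45.00°
∠H = 0.00° − 45.00° = -45.00°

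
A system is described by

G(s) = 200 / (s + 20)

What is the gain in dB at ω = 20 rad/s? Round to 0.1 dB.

Substitute s = j20:
Numerator: 200 = 200 + j0
Denominator: (j20) + 20 = 20 + j20
|N| = √(200² + 0²) ≈ 200, ∠N ≈ 0.00°
|D| = √(20² + 20²) ≈ 28.284, ∠D ≈ 45.00°
|G| = 200 / 28.284 ≈ 7.0711
Gain = 20 log₁₀(7.0711) ≈ 16.99 dB

17.0 dB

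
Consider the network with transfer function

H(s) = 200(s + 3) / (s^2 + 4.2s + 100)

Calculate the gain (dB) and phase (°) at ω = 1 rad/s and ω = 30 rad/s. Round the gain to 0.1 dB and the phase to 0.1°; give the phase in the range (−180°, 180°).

At s = jω = j1:
zero (s+3): 3 + j1 → |·| = √(3²+1²) = √10 ≈ 3.1623, ∠ = arctan(1/3) ≈ 18.43°
quadratic: (j1)² + 4.2·j1 + 100 = 99 + j4.2 → |·| ≈ 99.089, ∠ ≈ 2.43°
|H| = 200 · 3.1623 / 99.089 ≈ 6.3827
Gain = 20 log₁₀(6.3827) ≈ 16.10 dB
∠H = 18.43° − 2.43° = 16.00°

At s = jω = j30:
zero (s+3): 3 + j30 → |·| = √(3²+30²) = √909 ≈ 30.15, ∠ = arctan(30/3) ≈ 84.29°
quadratic: (j30)² + 4.2·j30 + 100 = -800 + j126 → |·| ≈ 809.86, ∠ ≈ 171.05°
|H| = 200 · 30.15 / 809.86 ≈ 7.4457
Gain = 20 log₁₀(7.4457) ≈ 17.44 dB
∠H = 84.29° − 171.05° = -86.76°

ω = 1: 16.1 dB, 16.0°; ω = 30: 17.4 dB, -86.8°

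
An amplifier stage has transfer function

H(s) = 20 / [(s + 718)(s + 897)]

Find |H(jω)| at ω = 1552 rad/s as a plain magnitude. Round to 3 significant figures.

At s = jω = j1552:
pole (s+718): 718 + j1552 → |·| = √(718²+1552²) = √2924228 ≈ 1710, ∠ = arctan(1552/718) ≈ 65.17°
pole (s+897): 897 + j1552 → |·| = √(897²+1552²) = √3213313 ≈ 1792.6, ∠ = arctan(1552/897) ≈ 59.97°
|H| = 20 / 3.0653e+06 ≈ 6.5246e-06

6.52e-06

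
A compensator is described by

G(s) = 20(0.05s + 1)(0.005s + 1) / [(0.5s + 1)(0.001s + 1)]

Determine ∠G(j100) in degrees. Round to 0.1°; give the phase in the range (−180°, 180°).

At ω = 100 rad/s:
zero (1 + j100·0.05) = 1 + j5 → |·| ≈ 5.099, ∠ ≈ 78.69°
zero (1 + j100·0.005) = 1 + j0.5 → |·| ≈ 1.118, ∠ ≈ 26.57°
pole (1 + j100·0.5) = 1 + j50 → |·| ≈ 50.01, ∠ ≈ 88.85°
pole (1 + j100·0.001) = 1 + j0.1 → |·| ≈ 1.005, ∠ ≈ 5.71°
∠G = (78.69° + 26.57°) − (88.85° + 5.71°) = 10.70°

10.7°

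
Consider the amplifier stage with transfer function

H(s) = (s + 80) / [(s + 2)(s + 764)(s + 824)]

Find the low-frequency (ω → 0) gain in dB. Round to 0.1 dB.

H(0) = 1·80 / (2·764·824) ≈ 6.3539e-05
20 log₁₀(6.3539e-05) ≈ -83.94 dB

-83.9 dB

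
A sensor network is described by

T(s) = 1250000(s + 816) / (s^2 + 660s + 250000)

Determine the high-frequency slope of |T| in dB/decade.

Each pole contributes −20 dB/decade at high frequency; each zero contributes +20 dB/decade.
Net: 1 zero(s) − 2 pole(s) → -20 dB/decade.

-20 dB/decade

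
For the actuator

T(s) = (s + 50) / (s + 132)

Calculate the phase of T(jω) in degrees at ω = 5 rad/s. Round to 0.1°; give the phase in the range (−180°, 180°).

3.5°

Substitute s = j5:
Numerator: (j5) + 50 = 50 + j5
Denominator: (j5) + 132 = 132 + j5
|N| = √(50² + 5²) ≈ 50.249, ∠N ≈ 5.71°
|D| = √(132² + 5²) ≈ 132.09, ∠D ≈ 2.17°
∠T = 5.71° − 2.17° = 3.54°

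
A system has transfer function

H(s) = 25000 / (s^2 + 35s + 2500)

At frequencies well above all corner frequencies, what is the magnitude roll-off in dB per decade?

Each pole contributes −20 dB/decade at high frequency; each zero contributes +20 dB/decade.
Net: 0 zero(s) − 2 pole(s) → -40 dB/decade.

-40 dB/decade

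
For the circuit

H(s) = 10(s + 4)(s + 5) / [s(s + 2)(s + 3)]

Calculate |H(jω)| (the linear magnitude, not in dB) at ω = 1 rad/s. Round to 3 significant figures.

29.7

At s = jω = j1:
zero (s+4): 4 + j1 → |·| = √(4²+1²) = √17 ≈ 4.1231, ∠ = arctan(1/4) ≈ 14.04°
zero (s+5): 5 + j1 → |·| = √(5²+1²) = √26 ≈ 5.099, ∠ = arctan(1/5) ≈ 11.31°
pole (s+2): 2 + j1 → |·| = √(2²+1²) = √5 ≈ 2.2361, ∠ = arctan(1/2) ≈ 26.57°
pole (s+3): 3 + j1 → |·| = √(3²+1²) = √10 ≈ 3.1623, ∠ = arctan(1/3) ≈ 18.43°
pole at origin: |s| = 1, ∠ = 90.00° (in denominator)
|H| = 10 · 21.024 / 7.0712 ≈ 29.732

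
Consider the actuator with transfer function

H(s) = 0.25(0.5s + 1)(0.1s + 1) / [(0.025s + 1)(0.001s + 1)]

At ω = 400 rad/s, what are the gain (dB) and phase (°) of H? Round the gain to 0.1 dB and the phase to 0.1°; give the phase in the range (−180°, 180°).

At ω = 400 rad/s:
zero (1 + j400·0.5) = 1 + j200 → |·| ≈ 200, ∠ ≈ 89.71°
zero (1 + j400·0.1) = 1 + j40 → |·| ≈ 40.012, ∠ ≈ 88.57°
pole (1 + j400·0.025) = 1 + j10 → |·| ≈ 10.05, ∠ ≈ 84.29°
pole (1 + j400·0.001) = 1 + j0.4 → |·| ≈ 1.077, ∠ ≈ 21.80°
|H| = 0.25 · 200 · 40.012 / (10.05 · 1.077) ≈ 184.83
Gain = 20 log₁₀(184.83) ≈ 45.34 dB
∠H = (89.71° + 88.57°) − (84.29° + 21.80°) = 72.19°

45.3 dB, 72.2°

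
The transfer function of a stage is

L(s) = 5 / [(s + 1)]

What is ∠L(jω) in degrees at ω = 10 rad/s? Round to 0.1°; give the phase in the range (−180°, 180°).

-84.3°

At ω = 10 rad/s:
pole (1 + j10·1) = 1 + j10 → |·| ≈ 10.05, ∠ ≈ 84.29°
∠L = (0°) − (84.29°) = -84.29°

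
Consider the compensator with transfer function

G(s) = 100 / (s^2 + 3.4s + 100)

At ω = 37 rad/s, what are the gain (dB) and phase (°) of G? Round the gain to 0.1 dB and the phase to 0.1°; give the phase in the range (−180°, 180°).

At s = jω = j37:
quadratic: (j37)² + 3.4·j37 + 100 = -1269 + j125.8 → |·| ≈ 1275.2, ∠ ≈ 174.34°
|G| = 100 / 1275.2 ≈ 0.078419
Gain = 20 log₁₀(0.078419) ≈ -22.11 dB
∠G = 0.00° − 174.34° = -174.34°

-22.1 dB, -174.3°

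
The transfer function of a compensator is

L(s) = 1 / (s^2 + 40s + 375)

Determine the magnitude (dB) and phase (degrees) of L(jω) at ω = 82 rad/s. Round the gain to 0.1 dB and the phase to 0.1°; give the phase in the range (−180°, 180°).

-77.1 dB, -152.7°

Substitute s = j82:
Numerator: 1 = 1 + j0
Denominator: (j82)^2 + 40(j82) + 375 = -6349 + j3280
|N| = √(1² + 0²) ≈ 1, ∠N ≈ 0.00°
|D| = √(6349² + 3280²) ≈ 7146.2, ∠D ≈ 152.68°
|L| = 1 / 7146.2 ≈ 0.00013993
Gain = 20 log₁₀(0.00013993) ≈ -77.08 dB
∠L = 0.00° − 152.68° = -152.68°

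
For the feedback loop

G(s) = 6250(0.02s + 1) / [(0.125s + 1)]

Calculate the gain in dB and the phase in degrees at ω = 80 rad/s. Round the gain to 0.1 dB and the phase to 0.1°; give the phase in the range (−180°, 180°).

At ω = 80 rad/s:
zero (1 + j80·0.02) = 1 + j1.6 → |·| ≈ 1.8868, ∠ ≈ 57.99°
pole (1 + j80·0.125) = 1 + j10 → |·| ≈ 10.05, ∠ ≈ 84.29°
|G| = 6250 · 1.8868 / (10.05) ≈ 1173.4
Gain = 20 log₁₀(1173.4) ≈ 61.39 dB
∠G = (57.99°) − (84.29°) = -26.30°

61.4 dB, -26.3°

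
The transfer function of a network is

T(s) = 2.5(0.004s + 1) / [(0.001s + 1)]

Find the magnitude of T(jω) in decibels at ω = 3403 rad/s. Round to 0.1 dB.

At ω = 3403 rad/s:
zero (1 + j3403·0.004) = 1 + j13.612 → |·| ≈ 13.649, ∠ ≈ 85.80°
pole (1 + j3403·0.001) = 1 + j3.403 → |·| ≈ 3.5469, ∠ ≈ 73.62°
|T| = 2.5 · 13.649 / (3.5469) ≈ 9.6204
Gain = 20 log₁₀(9.6204) ≈ 19.66 dB

19.7 dB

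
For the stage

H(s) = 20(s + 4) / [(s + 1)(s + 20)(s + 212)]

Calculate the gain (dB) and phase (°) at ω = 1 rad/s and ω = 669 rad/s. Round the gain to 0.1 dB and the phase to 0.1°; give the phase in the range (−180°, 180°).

ω = 1: -37.2 dB, -34.1°; ω = 669: -87.4 dB, -161.0°

At s = jω = j1:
zero (s+4): 4 + j1 → |·| = √(4²+1²) = √17 ≈ 4.1231, ∠ = arctan(1/4) ≈ 14.04°
pole (s+1): 1 + j1 → |·| = √(1²+1²) = √2 ≈ 1.4142, ∠ = arctan(1/1) ≈ 45.00°
pole (s+20): 20 + j1 → |·| = √(20²+1²) = √401 ≈ 20.025, ∠ = arctan(1/20) ≈ 2.86°
pole (s+212): 212 + j1 → |·| = √(212²+1²) = √44945 ≈ 212, ∠ = arctan(1/212) ≈ 0.27°
|H| = 20 · 4.1231 / 6003.7 ≈ 0.013735
Gain = 20 log₁₀(0.013735) ≈ -37.24 dB
∠H = 14.04° − 48.13° = -34.09°

At s = jω = j669:
zero (s+4): 4 + j669 → |·| = √(4²+669²) = √447577 ≈ 669.01, ∠ = arctan(669/4) ≈ 89.66°
pole (s+1): 1 + j669 → |·| = √(1²+669²) = √447562 ≈ 669, ∠ = arctan(669/1) ≈ 89.91°
pole (s+20): 20 + j669 → |·| = √(20²+669²) = √447961 ≈ 669.3, ∠ = arctan(669/20) ≈ 88.29°
pole (s+212): 212 + j669 → |·| = √(212²+669²) = √492505 ≈ 701.79, ∠ = arctan(669/212) ≈ 72.42°
|H| = 20 · 669.01 / 3.1423e+08 ≈ 4.2581e-05
Gain = 20 log₁₀(4.2581e-05) ≈ -87.42 dB
∠H = 89.66° − 250.62° = -160.96°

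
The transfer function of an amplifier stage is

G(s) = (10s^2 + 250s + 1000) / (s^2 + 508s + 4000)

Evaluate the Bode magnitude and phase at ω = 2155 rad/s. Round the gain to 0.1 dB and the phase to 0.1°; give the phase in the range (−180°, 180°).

19.8 dB, 12.6°

Substitute s = j2155:
Numerator: 10(j2155)^2 + 250(j2155) + 1000 = -46439250 + j538750
Denominator: (j2155)^2 + 508(j2155) + 4000 = -4640025 + j1094740
|N| = √(46439250² + 538750²) ≈ 4.6442e+07, ∠N ≈ 179.34°
|D| = √(4640025² + 1094740²) ≈ 4.7674e+06, ∠D ≈ 166.72°
|G| = 4.6442e+07 / 4.7674e+06 ≈ 9.7416
Gain = 20 log₁₀(9.7416) ≈ 19.77 dB
∠G = 179.34° − 166.72° = 12.62°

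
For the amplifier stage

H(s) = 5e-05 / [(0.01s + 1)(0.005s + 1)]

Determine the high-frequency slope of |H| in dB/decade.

Each pole contributes −20 dB/decade at high frequency; each zero contributes +20 dB/decade.
Net: 0 zero(s) − 2 pole(s) → -40 dB/decade.

-40 dB/decade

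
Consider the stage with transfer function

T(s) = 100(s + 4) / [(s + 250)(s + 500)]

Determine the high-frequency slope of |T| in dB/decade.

-20 dB/decade

Each pole contributes −20 dB/decade at high frequency; each zero contributes +20 dB/decade.
Net: 1 zero(s) − 2 pole(s) → -20 dB/decade.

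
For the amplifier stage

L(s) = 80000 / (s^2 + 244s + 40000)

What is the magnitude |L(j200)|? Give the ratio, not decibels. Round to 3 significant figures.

At s = jω = j200:
quadratic: (j200)² + 244·j200 + 40000 = 0 + j48800 → |·| ≈ 48800, ∠ ≈ 90.00°
|L| = 80000 / 48800 ≈ 1.6393

1.64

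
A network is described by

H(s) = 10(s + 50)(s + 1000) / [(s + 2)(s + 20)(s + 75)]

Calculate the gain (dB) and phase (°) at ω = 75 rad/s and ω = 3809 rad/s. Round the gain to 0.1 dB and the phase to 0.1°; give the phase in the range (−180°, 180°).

At s = jω = j75:
zero (s+50): 50 + j75 → |·| = √(50²+75²) = √8125 ≈ 90.139, ∠ = arctan(75/50) ≈ 56.31°
zero (s+1000): 1000 + j75 → |·| = √(1000²+75²) = √1005625 ≈ 1002.8, ∠ = arctan(75/1000) ≈ 4.29°
pole (s+2): 2 + j75 → |·| = √(2²+75²) = √5629 ≈ 75.027, ∠ = arctan(75/2) ≈ 88.47°
pole (s+20): 20 + j75 → |·| = √(20²+75²) = √6025 ≈ 77.621, ∠ = arctan(75/20) ≈ 75.07°
pole (s+75): 75 + j75 → |·| = √(75²+75²) = √11250 ≈ 106.07, ∠ = arctan(75/75) ≈ 45.00°
|H| = 10 · 90391 / 6.1772e+05 ≈ 1.4633
Gain = 20 log₁₀(1.4633) ≈ 3.31 dB
∠H = 60.60° − 208.54° = -147.94°

At s = jω = j3809:
zero (s+50): 50 + j3809 → |·| = √(50²+3809²) = √14510981 ≈ 3809.3, ∠ = arctan(3809/50) ≈ 89.25°
zero (s+1000): 1000 + j3809 → |·| = √(1000²+3809²) = √15508481 ≈ 3938.1, ∠ = arctan(3809/1000) ≈ 75.29°
pole (s+2): 2 + j3809 → |·| = √(2²+3809²) = √14508485 ≈ 3809, ∠ = arctan(3809/2) ≈ 89.97°
pole (s+20): 20 + j3809 → |·| = √(20²+3809²) = √14508881 ≈ 3809.1, ∠ = arctan(3809/20) ≈ 89.70°
pole (s+75): 75 + j3809 → |·| = √(75²+3809²) = √14514106 ≈ 3809.7, ∠ = arctan(3809/75) ≈ 88.87°
|H| = 10 · 1.5001e+07 / 5.5274e+10 ≈ 0.0027139
Gain = 20 log₁₀(0.0027139) ≈ -51.33 dB
∠H = 164.54° − 268.54° = -104.00°

ω = 75: 3.3 dB, -147.9°; ω = 3809: -51.3 dB, -104.0°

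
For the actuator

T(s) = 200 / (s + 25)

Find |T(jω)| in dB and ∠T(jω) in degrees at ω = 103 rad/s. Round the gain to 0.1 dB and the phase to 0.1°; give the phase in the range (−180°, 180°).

Substitute s = j103:
Numerator: 200 = 200 + j0
Denominator: (j103) + 25 = 25 + j103
|N| = √(200² + 0²) ≈ 200, ∠N ≈ 0.00°
|D| = √(25² + 103²) ≈ 105.99, ∠D ≈ 76.36°
|T| = 200 / 105.99 ≈ 1.887
Gain = 20 log₁₀(1.887) ≈ 5.52 dB
∠T = 0.00° − 76.36° = -76.36°

5.5 dB, -76.4°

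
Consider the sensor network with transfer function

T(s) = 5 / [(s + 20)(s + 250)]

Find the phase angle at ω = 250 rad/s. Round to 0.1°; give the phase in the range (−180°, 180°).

At s = jω = j250:
pole (s+20): 20 + j250 → |·| = √(20²+250²) = √62900 ≈ 250.8, ∠ = arctan(250/20) ≈ 85.43°
pole (s+250): 250 + j250 → |·| = √(250²+250²) = √125000 ≈ 353.55, ∠ = arctan(250/250) ≈ 45.00°
∠T = 0.00° − 130.43° = -130.43°

-130.4°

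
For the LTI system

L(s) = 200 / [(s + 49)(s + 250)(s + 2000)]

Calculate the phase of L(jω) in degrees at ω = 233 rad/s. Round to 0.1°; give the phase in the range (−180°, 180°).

At s = jω = j233:
pole (s+49): 49 + j233 → |·| = √(49²+233²) = √56690 ≈ 238.1, ∠ = arctan(233/49) ≈ 78.12°
pole (s+250): 250 + j233 → |·| = √(250²+233²) = √116789 ≈ 341.74, ∠ = arctan(233/250) ≈ 42.98°
pole (s+2000): 2000 + j233 → |·| = √(2000²+233²) = √4054289 ≈ 2013.5, ∠ = arctan(233/2000) ≈ 6.65°
∠L = 0.00° − 127.75° = -127.75°

-127.8°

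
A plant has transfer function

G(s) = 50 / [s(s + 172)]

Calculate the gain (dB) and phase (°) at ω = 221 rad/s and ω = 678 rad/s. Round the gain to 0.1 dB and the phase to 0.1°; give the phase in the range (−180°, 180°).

At s = jω = j221:
pole (s+172): 172 + j221 → |·| = √(172²+221²) = √78425 ≈ 280.04, ∠ = arctan(221/172) ≈ 52.11°
pole at origin: |s| = 221, ∠ = 90.00° (in denominator)
|G| = 50 / 61889 ≈ 0.0008079
Gain = 20 log₁₀(0.0008079) ≈ -61.85 dB
∠G = 0.00° − 142.11° = -142.11°

At s = jω = j678:
pole (s+172): 172 + j678 → |·| = √(172²+678²) = √489268 ≈ 699.48, ∠ = arctan(678/172) ≈ 75.77°
pole at origin: |s| = 678, ∠ = 90.00° (in denominator)
|G| = 50 / 4.7425e+05 ≈ 0.00010543
Gain = 20 log₁₀(0.00010543) ≈ -79.54 dB
∠G = 0.00° − 165.77° = -165.77°

ω = 221: -61.9 dB, -142.1°; ω = 678: -79.5 dB, -165.8°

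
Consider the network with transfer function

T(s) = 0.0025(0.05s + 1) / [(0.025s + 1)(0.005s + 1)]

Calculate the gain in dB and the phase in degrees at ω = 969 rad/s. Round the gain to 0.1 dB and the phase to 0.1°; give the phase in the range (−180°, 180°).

At ω = 969 rad/s:
zero (1 + j969·0.05) = 1 + j48.45 → |·| ≈ 48.46, ∠ ≈ 88.82°
pole (1 + j969·0.025) = 1 + j24.225 → |·| ≈ 24.246, ∠ ≈ 87.64°
pole (1 + j969·0.005) = 1 + j4.845 → |·| ≈ 4.9471, ∠ ≈ 78.34°
|T| = 0.0025 · 48.46 / (24.246 · 4.9471) ≈ 0.00101
Gain = 20 log₁₀(0.00101) ≈ -59.91 dB
∠T = (88.82°) − (87.64° + 78.34°) = -77.16°

-59.9 dB, -77.2°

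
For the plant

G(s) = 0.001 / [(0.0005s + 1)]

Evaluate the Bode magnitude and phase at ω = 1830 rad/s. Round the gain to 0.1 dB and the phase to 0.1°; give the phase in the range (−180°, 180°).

At ω = 1830 rad/s:
pole (1 + j1830·0.0005) = 1 + j0.915 → |·| ≈ 1.3554, ∠ ≈ 42.46°
|G| = 0.001 · 1 / (1.3554) ≈ 0.00073779
Gain = 20 log₁₀(0.00073779) ≈ -62.64 dB
∠G = (0°) − (42.46°) = -42.46°

-62.6 dB, -42.5°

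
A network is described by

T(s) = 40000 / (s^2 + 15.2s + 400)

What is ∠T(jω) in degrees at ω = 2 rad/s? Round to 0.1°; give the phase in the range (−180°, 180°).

At s = jω = j2:
quadratic: (j2)² + 15.2·j2 + 400 = 396 + j30.4 → |·| ≈ 397.17, ∠ ≈ 4.39°
∠T = 0.00° − 4.39° = -4.39°

-4.4°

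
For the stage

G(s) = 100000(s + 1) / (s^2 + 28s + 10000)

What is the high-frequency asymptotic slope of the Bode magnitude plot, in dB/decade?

Each pole contributes −20 dB/decade at high frequency; each zero contributes +20 dB/decade.
Net: 1 zero(s) − 2 pole(s) → -20 dB/decade.

-20 dB/decade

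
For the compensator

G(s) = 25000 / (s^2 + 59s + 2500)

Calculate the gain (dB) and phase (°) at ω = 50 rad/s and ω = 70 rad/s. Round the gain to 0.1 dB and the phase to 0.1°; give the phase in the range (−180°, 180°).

At s = jω = j50:
quadratic: (j50)² + 59·j50 + 2500 = 0 + j2950 → |·| ≈ 2950, ∠ ≈ 90.00°
|G| = 25000 / 2950 ≈ 8.4746
Gain = 20 log₁₀(8.4746) ≈ 18.56 dB
∠G = 0.00° − 90.00° = -90.00°

At s = jω = j70:
quadratic: (j70)² + 59·j70 + 2500 = -2400 + j4130 → |·| ≈ 4776.7, ∠ ≈ 120.16°
|G| = 25000 / 4776.7 ≈ 5.2337
Gain = 20 log₁₀(5.2337) ≈ 14.38 dB
∠G = 0.00° − 120.16° = -120.16°

ω = 50: 18.6 dB, -90.0°; ω = 70: 14.4 dB, -120.2°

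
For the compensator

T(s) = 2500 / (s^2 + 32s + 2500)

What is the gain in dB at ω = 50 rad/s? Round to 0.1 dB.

At s = jω = j50:
quadratic: (j50)² + 32·j50 + 2500 = 0 + j1600 → |·| ≈ 1600, ∠ ≈ 90.00°
|T| = 2500 / 1600 ≈ 1.5625
Gain = 20 log₁₀(1.5625) ≈ 3.88 dB

3.9 dB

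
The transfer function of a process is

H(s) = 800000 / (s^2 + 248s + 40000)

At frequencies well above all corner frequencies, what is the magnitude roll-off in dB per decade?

-40 dB/decade

Each pole contributes −20 dB/decade at high frequency; each zero contributes +20 dB/decade.
Net: 0 zero(s) − 2 pole(s) → -40 dB/decade.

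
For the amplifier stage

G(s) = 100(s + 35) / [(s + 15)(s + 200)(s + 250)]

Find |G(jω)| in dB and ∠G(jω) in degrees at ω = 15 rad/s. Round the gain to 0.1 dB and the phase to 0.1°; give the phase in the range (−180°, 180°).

-48.9 dB, -29.5°

At s = jω = j15:
zero (s+35): 35 + j15 → |·| = √(35²+15²) = √1450 ≈ 38.079, ∠ = arctan(15/35) ≈ 23.20°
pole (s+15): 15 + j15 → |·| = √(15²+15²) = √450 ≈ 21.213, ∠ = arctan(15/15) ≈ 45.00°
pole (s+200): 200 + j15 → |·| = √(200²+15²) = √40225 ≈ 200.56, ∠ = arctan(15/200) ≈ 4.29°
pole (s+250): 250 + j15 → |·| = √(250²+15²) = √62725 ≈ 250.45, ∠ = arctan(15/250) ≈ 3.43°
|G| = 100 · 38.079 / 1.0655e+06 ≈ 0.0035738
Gain = 20 log₁₀(0.0035738) ≈ -48.94 dB
∠G = 23.20° − 52.72° = -29.52°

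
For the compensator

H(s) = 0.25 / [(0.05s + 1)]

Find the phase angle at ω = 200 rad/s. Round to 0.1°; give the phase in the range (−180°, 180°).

At ω = 200 rad/s:
pole (1 + j200·0.05) = 1 + j10 → |·| ≈ 10.05, ∠ ≈ 84.29°
∠H = (0°) − (84.29°) = -84.29°

-84.3°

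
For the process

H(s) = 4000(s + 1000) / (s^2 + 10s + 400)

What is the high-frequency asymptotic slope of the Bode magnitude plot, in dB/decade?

-20 dB/decade

Each pole contributes −20 dB/decade at high frequency; each zero contributes +20 dB/decade.
Net: 1 zero(s) − 2 pole(s) → -20 dB/decade.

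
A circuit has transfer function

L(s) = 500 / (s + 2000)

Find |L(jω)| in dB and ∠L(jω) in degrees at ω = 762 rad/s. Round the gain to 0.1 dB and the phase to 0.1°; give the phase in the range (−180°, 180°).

-12.6 dB, -20.9°

Substitute s = j762:
Numerator: 500 = 500 + j0
Denominator: (j762) + 2000 = 2000 + j762
|N| = √(500² + 0²) ≈ 500, ∠N ≈ 0.00°
|D| = √(2000² + 762²) ≈ 2140.2, ∠D ≈ 20.86°
|L| = 500 / 2140.2 ≈ 0.23362
Gain = 20 log₁₀(0.23362) ≈ -12.63 dB
∠L = 0.00° − 20.86° = -20.86°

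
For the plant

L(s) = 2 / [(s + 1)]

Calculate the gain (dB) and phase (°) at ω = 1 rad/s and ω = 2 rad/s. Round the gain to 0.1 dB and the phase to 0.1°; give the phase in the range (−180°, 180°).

At ω = 1 rad/s:
pole (1 + j1·1) = 1 + j1 → |·| ≈ 1.4142, ∠ ≈ 45.00°
|L| = 2 · 1 / (1.4142) ≈ 1.4142
Gain = 20 log₁₀(1.4142) ≈ 3.01 dB
∠L = (0°) − (45.00°) = -45.00°

At ω = 2 rad/s:
pole (1 + j2·1) = 1 + j2 → |·| ≈ 2.2361, ∠ ≈ 63.43°
|L| = 2 · 1 / (2.2361) ≈ 0.89441
Gain = 20 log₁₀(0.89441) ≈ -0.97 dB
∠L = (0°) − (63.43°) = -63.43°

ω = 1: 3.0 dB, -45.0°; ω = 2: -1.0 dB, -63.4°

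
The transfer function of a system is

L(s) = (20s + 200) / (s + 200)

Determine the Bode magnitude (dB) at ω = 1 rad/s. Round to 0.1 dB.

Substitute s = j1:
Numerator: 20(j1) + 200 = 200 + j20
Denominator: (j1) + 200 = 200 + j1
|N| = √(200² + 20²) ≈ 201, ∠N ≈ 5.71°
|D| = √(200² + 1²) ≈ 200, ∠D ≈ 0.29°
|L| = 201 / 200 ≈ 1.005
Gain = 20 log₁₀(1.005) ≈ 0.04 dB

0.0 dB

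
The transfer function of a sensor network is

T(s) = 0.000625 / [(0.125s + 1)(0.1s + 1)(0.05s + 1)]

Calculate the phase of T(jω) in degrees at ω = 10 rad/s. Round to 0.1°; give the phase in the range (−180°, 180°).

At ω = 10 rad/s:
pole (1 + j10·0.125) = 1 + j1.25 → |·| ≈ 1.6008, ∠ ≈ 51.34°
pole (1 + j10·0.1) = 1 + j1 → |·| ≈ 1.4142, ∠ ≈ 45.00°
pole (1 + j10·0.05) = 1 + j0.5 → |·| ≈ 1.118, ∠ ≈ 26.57°
∠T = (0°) − (51.34° + 45.00° + 26.57°) = -122.91°

-122.9°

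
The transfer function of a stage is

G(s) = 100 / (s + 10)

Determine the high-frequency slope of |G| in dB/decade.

Each pole contributes −20 dB/decade at high frequency; each zero contributes +20 dB/decade.
Net: 0 zero(s) − 1 pole(s) → -20 dB/decade.

-20 dB/decade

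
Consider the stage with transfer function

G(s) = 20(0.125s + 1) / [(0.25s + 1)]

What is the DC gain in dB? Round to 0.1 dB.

G(0) = 20 · 1 / 1 = 20
20 log₁₀(20) ≈ 26.02 dB

26.0 dB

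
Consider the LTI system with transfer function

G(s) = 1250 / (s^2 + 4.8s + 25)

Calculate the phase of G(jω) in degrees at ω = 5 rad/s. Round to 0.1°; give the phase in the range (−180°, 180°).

At s = jω = j5:
quadratic: (j5)² + 4.8·j5 + 25 = 0 + j24 → |·| ≈ 24, ∠ ≈ 90.00°
∠G = 0.00° − 90.00° = -90.00°

-90.0°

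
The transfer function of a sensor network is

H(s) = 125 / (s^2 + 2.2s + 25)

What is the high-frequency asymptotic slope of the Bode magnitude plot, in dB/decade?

-40 dB/decade

Each pole contributes −20 dB/decade at high frequency; each zero contributes +20 dB/decade.
Net: 0 zero(s) − 2 pole(s) → -40 dB/decade.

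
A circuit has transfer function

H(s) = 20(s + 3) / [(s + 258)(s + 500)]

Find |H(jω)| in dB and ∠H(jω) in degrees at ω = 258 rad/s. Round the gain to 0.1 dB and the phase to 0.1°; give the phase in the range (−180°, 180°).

At s = jω = j258:
zero (s+3): 3 + j258 → |·| = √(3²+258²) = √66573 ≈ 258.02, ∠ = arctan(258/3) ≈ 89.33°
pole (s+258): 258 + j258 → |·| = √(258²+258²) = √133128 ≈ 364.87, ∠ = arctan(258/258) ≈ 45.00°
pole (s+500): 500 + j258 → |·| = √(500²+258²) = √316564 ≈ 562.64, ∠ = arctan(258/500) ≈ 27.29°
|H| = 20 · 258.02 / 2.0529e+05 ≈ 0.025137
Gain = 20 log₁₀(0.025137) ≈ -31.99 dB
∠H = 89.33° − 72.29° = 17.04°

-32.0 dB, 17.0°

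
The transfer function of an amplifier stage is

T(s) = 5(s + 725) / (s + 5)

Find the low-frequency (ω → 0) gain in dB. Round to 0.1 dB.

T(0) = 5·725 / (5) = 725
20 log₁₀(725) ≈ 57.21 dB

57.2 dB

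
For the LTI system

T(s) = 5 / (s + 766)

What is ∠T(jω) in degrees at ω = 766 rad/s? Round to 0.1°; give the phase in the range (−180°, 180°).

Substitute s = j766:
Numerator: 5 = 5 + j0
Denominator: (j766) + 766 = 766 + j766
|N| = √(5² + 0²) ≈ 5, ∠N ≈ 0.00°
|D| = √(766² + 766²) ≈ 1083.3, ∠D ≈ 45.00°
∠T = 0.00° − 45.00° = -45.00°

-45.0°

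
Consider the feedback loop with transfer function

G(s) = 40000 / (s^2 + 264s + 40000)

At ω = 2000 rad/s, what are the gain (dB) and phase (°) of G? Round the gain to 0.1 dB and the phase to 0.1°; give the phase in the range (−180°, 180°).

At s = jω = j2000:
quadratic: (j2000)² + 264·j2000 + 40000 = -3960000 + j528000 → |·| ≈ 3.995e+06, ∠ ≈ 172.41°
|G| = 40000 / 3.995e+06 ≈ 0.010013
Gain = 20 log₁₀(0.010013) ≈ -39.99 dB
∠G = 0.00° − 172.41° = -172.41°

-40.0 dB, -172.4°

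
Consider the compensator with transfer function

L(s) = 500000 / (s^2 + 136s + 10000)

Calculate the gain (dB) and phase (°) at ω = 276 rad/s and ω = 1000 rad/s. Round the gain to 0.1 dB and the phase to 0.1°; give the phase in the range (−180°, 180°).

At s = jω = j276:
quadratic: (j276)² + 136·j276 + 10000 = -66176 + j37536 → |·| ≈ 76080, ∠ ≈ 150.44°
|L| = 500000 / 76080 ≈ 6.572
Gain = 20 log₁₀(6.572) ≈ 16.35 dB
∠L = 0.00° − 150.44° = -150.44°

At s = jω = j1000:
quadratic: (j1000)² + 136·j1000 + 10000 = -990000 + j136000 → |·| ≈ 9.993e+05, ∠ ≈ 172.18°
|L| = 500000 / 9.993e+05 ≈ 0.50035
Gain = 20 log₁₀(0.50035) ≈ -6.01 dB
∠L = 0.00° − 172.18° = -172.18°

ω = 276: 16.4 dB, -150.4°; ω = 1000: -6.0 dB, -172.2°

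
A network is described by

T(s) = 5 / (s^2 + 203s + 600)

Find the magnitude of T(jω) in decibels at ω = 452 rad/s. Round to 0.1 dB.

Substitute s = j452:
Numerator: 5 = 5 + j0
Denominator: (j452)^2 + 203(j452) + 600 = -203704 + j91756
|N| = √(5² + 0²) ≈ 5, ∠N ≈ 0.00°
|D| = √(203704² + 91756²) ≈ 2.2342e+05, ∠D ≈ 155.75°
|T| = 5 / 2.2342e+05 ≈ 2.2379e-05
Gain = 20 log₁₀(2.2379e-05) ≈ -93.00 dB

-93.0 dB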